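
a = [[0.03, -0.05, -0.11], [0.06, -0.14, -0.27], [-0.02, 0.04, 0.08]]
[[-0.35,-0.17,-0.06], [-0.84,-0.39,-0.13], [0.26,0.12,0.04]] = a @ [[-3.13, 0.20, -2.67], [0.95, -0.94, 1.26], [1.94, 1.99, -0.77]]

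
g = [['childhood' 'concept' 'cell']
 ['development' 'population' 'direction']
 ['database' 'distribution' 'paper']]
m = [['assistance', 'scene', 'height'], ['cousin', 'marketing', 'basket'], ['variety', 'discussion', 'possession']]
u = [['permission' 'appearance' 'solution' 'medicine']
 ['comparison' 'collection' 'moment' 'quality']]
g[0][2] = 'cell'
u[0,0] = 'permission'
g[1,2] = 'direction'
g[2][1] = 'distribution'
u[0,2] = 'solution'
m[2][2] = 'possession'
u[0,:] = ['permission', 'appearance', 'solution', 'medicine']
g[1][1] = 'population'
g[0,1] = 'concept'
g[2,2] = 'paper'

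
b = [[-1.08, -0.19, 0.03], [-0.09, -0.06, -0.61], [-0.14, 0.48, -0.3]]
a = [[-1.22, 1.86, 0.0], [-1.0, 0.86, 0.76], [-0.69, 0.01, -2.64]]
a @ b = [[1.15,0.12,-1.17], [0.9,0.5,-0.78], [1.11,-1.14,0.77]]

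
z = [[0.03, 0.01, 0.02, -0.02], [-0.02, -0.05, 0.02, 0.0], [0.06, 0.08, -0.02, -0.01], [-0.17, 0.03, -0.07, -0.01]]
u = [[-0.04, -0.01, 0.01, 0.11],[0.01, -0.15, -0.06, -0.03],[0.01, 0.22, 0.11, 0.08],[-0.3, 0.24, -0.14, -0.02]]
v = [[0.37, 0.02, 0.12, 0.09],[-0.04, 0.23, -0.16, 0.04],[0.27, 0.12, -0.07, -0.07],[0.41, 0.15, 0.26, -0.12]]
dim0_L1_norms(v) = [1.09, 0.52, 0.61, 0.32]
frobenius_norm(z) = 0.22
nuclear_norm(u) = 0.83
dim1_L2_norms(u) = [0.12, 0.16, 0.26, 0.41]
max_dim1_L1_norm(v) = 0.94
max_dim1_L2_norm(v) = 0.52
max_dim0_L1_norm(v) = 1.09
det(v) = 0.00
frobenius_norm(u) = 0.52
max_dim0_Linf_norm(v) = 0.41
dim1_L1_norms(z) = [0.08, 0.09, 0.17, 0.28]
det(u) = 0.00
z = u @ v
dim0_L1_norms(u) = [0.36, 0.62, 0.32, 0.24]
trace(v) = 0.41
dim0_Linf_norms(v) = [0.41, 0.23, 0.26, 0.12]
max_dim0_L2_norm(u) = 0.36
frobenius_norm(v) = 0.78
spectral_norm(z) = 0.19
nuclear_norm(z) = 0.33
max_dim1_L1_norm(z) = 0.28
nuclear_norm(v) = 1.30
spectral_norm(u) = 0.43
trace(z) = -0.05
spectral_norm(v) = 0.68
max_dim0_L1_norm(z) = 0.28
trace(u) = -0.10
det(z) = -0.00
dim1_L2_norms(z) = [0.04, 0.06, 0.1, 0.19]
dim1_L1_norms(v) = [0.6, 0.47, 0.53, 0.94]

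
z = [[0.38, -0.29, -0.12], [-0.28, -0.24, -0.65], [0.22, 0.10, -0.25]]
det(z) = 0.106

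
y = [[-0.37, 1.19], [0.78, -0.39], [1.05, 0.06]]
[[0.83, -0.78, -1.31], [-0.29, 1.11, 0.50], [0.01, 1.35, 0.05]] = y@[[-0.03, 1.3, 0.11], [0.69, -0.25, -1.07]]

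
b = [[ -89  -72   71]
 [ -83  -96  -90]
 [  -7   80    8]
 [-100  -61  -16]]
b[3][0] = -100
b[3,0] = -100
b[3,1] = -61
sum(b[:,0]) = -279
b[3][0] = -100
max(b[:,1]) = 80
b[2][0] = -7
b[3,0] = -100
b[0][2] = 71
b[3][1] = -61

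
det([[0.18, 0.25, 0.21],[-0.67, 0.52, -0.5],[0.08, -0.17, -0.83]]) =-0.227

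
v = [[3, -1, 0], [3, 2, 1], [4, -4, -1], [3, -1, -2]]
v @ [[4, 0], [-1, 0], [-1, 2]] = [[13, 0], [9, 2], [21, -2], [15, -4]]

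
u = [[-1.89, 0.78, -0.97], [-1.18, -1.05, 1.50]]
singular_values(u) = [2.26, 2.18]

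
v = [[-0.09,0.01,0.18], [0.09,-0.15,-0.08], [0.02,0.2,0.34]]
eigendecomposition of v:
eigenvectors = [[0.01+0.59j, (0.01-0.59j), (0.39+0j)], [0.74+0.00j, (0.74-0j), -0.08+0.00j], [-0.31-0.08j, -0.31+0.08j, (0.92+0j)]]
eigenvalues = [(-0.12+0.08j), (-0.12-0.08j), (0.33+0j)]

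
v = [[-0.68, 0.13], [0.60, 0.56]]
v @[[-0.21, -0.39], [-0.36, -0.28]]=[[0.1, 0.23],[-0.33, -0.39]]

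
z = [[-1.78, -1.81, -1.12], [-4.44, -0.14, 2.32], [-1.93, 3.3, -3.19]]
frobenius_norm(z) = 7.59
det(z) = 63.29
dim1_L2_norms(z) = [2.77, 5.01, 4.98]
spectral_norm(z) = 5.21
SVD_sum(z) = [[-1.4,0.18,0.14], [-4.54,0.58,0.45], [-1.98,0.25,0.20]] + [[-0.00,-0.22,0.26], [-0.01,-1.23,1.43], [0.03,2.97,-3.45]] + [[-0.38, -1.76, -1.52], [0.11, 0.51, 0.44], [0.02, 0.08, 0.07]]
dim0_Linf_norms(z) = [4.44, 3.3, 3.19]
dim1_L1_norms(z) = [4.71, 6.9, 8.42]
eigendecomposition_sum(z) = [[0.94, -0.91, -0.48], [-1.97, 1.89, 0.99], [-1.25, 1.2, 0.63]] + [[-3.52, -1.71, 0.02], [-0.89, -0.43, 0.01], [-5.29, -2.57, 0.04]] + [[0.80, 0.81, -0.67],[-1.58, -1.60, 1.32],[4.61, 4.67, -3.86]]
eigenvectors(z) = [[-0.38, 0.55, 0.16], [0.78, 0.14, -0.32], [0.50, 0.82, 0.93]]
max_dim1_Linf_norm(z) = 4.44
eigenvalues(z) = [3.47, -3.92, -4.66]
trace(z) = -5.11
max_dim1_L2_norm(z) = 5.01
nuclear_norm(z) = 12.61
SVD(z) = [[-0.27, -0.07, -0.96], [-0.88, -0.38, 0.28], [-0.38, 0.92, 0.04]] @ diag([5.209807381247233, 4.941759240880874, 2.45813397834014]) @ [[0.99, -0.13, -0.1], [0.01, 0.65, -0.76], [0.16, 0.75, 0.64]]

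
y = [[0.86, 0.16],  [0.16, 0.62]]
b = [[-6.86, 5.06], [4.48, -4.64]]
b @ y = [[-5.09,2.04],[3.11,-2.16]]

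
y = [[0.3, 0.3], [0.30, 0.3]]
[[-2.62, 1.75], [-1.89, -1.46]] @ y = [[-0.26, -0.26],[-1.00, -1.00]]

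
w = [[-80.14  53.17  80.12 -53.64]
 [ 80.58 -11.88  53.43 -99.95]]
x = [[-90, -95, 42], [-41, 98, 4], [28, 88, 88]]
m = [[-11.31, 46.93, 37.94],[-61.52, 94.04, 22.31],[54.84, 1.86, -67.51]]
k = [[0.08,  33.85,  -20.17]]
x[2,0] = 28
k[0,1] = 33.85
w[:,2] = [80.12, 53.43]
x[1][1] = 98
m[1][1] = 94.04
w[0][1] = 53.17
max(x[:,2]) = 88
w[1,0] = 80.58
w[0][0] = -80.14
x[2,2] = 88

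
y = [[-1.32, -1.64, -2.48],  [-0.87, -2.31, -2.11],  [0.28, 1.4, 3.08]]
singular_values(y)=[5.58, 1.05, 0.59]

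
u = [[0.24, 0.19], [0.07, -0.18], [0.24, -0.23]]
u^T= [[0.24, 0.07, 0.24],[0.19, -0.18, -0.23]]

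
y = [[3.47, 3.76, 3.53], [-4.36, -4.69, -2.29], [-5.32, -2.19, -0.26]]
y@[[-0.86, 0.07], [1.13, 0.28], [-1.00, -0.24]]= [[-2.27, 0.45],[0.74, -1.07],[2.36, -0.92]]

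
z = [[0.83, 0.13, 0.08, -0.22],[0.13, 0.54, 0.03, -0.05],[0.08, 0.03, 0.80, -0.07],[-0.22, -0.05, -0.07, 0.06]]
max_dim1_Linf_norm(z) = 0.83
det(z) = -0.00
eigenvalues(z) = [-0.0, 0.99, 0.49, 0.75]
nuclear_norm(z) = 2.23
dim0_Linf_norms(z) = [0.83, 0.54, 0.8, 0.22]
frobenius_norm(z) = 1.34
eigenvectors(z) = [[0.25,-0.80,-0.33,0.44],  [0.03,-0.29,0.94,0.16],  [0.06,-0.47,0.01,-0.88],  [0.97,0.24,0.06,-0.06]]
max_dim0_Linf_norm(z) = 0.83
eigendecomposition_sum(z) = [[-0.0, -0.00, -0.0, -0.00], [-0.00, -0.0, -0.00, -0.00], [-0.0, -0.00, -0.00, -0.00], [-0.00, -0.0, -0.0, -0.0]] + [[0.63, 0.23, 0.37, -0.19], [0.23, 0.08, 0.13, -0.07], [0.37, 0.13, 0.22, -0.11], [-0.19, -0.07, -0.11, 0.06]] + [[0.05, -0.15, -0.00, -0.01], [-0.15, 0.44, 0.00, 0.03], [-0.00, 0.00, 0.0, 0.00], [-0.01, 0.03, 0.0, 0.00]] + [[0.15,0.05,-0.29,-0.02], [0.05,0.02,-0.11,-0.01], [-0.29,-0.11,0.58,0.04], [-0.02,-0.01,0.04,0.00]]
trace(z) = 2.23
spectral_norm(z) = 0.99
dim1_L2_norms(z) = [0.87, 0.56, 0.81, 0.24]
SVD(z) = [[-0.8, 0.44, -0.33, 0.25], [-0.29, 0.16, 0.94, 0.03], [-0.47, -0.88, 0.01, 0.06], [0.24, -0.06, 0.06, 0.97]] @ diag([0.9901062481557226, 0.7494401577921587, 0.49206348726086085, 0.0016098932087420794]) @ [[-0.80, -0.29, -0.47, 0.24], [0.44, 0.16, -0.88, -0.06], [-0.33, 0.94, 0.01, 0.06], [-0.25, -0.03, -0.06, -0.97]]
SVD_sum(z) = [[0.63, 0.23, 0.37, -0.19],  [0.23, 0.08, 0.13, -0.07],  [0.37, 0.13, 0.22, -0.11],  [-0.19, -0.07, -0.11, 0.06]] + [[0.15, 0.05, -0.29, -0.02], [0.05, 0.02, -0.11, -0.01], [-0.29, -0.11, 0.58, 0.04], [-0.02, -0.01, 0.04, 0.00]] + [[0.05,-0.15,-0.0,-0.01], [-0.15,0.44,0.0,0.03], [-0.00,0.0,0.0,0.00], [-0.01,0.03,0.0,0.00]] + [[-0.00, -0.00, -0.0, -0.00], [-0.0, -0.0, -0.0, -0.0], [-0.0, -0.0, -0.0, -0.00], [-0.0, -0.0, -0.00, -0.00]]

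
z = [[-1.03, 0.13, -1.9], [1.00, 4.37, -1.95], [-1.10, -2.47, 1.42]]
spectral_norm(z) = 5.79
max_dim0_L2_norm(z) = 5.02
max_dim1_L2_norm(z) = 4.89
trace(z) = 4.76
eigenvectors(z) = [[-0.16,-0.95,-0.65],[-0.84,0.06,0.48],[0.52,-0.29,0.59]]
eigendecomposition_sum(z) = [[0.19, 0.80, -0.44], [0.98, 4.16, -2.30], [-0.61, -2.57, 1.42]] + [[-1.32, -0.42, -1.09],[0.09, 0.03, 0.07],[-0.40, -0.13, -0.34]] + [[0.1, -0.25, -0.37], [-0.07, 0.18, 0.27], [-0.09, 0.23, 0.34]]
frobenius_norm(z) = 6.16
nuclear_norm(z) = 8.32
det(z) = -5.78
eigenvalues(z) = [5.76, -1.62, 0.62]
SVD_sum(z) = [[0.17, 0.64, -0.34], [1.08, 4.21, -2.22], [-0.67, -2.61, 1.37]] + [[-1.21, -0.51, -1.55], [0.12, 0.05, 0.15], [-0.11, -0.05, -0.14]] + [[0.01, -0.01, -0.01],[-0.2, 0.11, 0.12],[-0.32, 0.18, 0.19]]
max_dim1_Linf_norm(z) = 4.37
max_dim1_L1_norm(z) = 7.32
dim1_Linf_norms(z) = [1.9, 4.37, 2.47]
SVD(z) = [[0.13, -0.99, -0.03],  [0.84, 0.1, 0.53],  [-0.52, -0.09, 0.85]] @ diag([5.785781611328109, 2.0498787061027506, 0.4870610190561491]) @ [[0.22, 0.86, -0.45],[0.59, 0.25, 0.76],[-0.77, 0.44, 0.46]]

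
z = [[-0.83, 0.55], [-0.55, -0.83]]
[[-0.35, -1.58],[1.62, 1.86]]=z @ [[-0.6, 0.29], [-1.55, -2.43]]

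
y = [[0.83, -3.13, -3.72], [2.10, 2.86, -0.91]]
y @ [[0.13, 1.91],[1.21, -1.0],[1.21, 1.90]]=[[-8.18, -2.35], [2.63, -0.58]]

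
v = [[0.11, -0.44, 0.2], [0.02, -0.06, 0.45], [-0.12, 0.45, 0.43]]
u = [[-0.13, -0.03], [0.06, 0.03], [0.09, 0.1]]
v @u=[[-0.02, 0.00], [0.03, 0.04], [0.08, 0.06]]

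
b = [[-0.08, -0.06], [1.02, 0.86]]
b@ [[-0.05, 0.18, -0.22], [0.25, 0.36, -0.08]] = [[-0.01, -0.04, 0.02], [0.16, 0.49, -0.29]]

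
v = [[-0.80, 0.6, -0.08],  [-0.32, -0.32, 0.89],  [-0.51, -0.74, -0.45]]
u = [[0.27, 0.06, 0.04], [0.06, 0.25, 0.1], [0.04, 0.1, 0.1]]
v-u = [[-1.07, 0.54, -0.12], [-0.38, -0.57, 0.79], [-0.55, -0.84, -0.55]]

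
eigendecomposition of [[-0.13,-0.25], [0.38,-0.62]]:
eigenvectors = [[0.50+0.38j, 0.50-0.38j],  [(0.78+0j), (0.78-0j)]]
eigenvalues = [(-0.38+0.19j), (-0.38-0.19j)]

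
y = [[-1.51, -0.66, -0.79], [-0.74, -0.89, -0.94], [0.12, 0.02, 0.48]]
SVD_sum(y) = [[-1.26,-0.82,-0.97], [-1.01,-0.66,-0.78], [0.25,0.16,0.19]] + [[-0.24, 0.13, 0.21], [0.26, -0.14, -0.23], [-0.15, 0.08, 0.13]] + [[-0.0, 0.03, -0.02], [0.01, -0.1, 0.07], [0.02, -0.22, 0.16]]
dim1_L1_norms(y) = [2.96, 2.57, 0.62]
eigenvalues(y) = [-1.91, -0.45, 0.44]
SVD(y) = [[-0.77, 0.62, -0.14],[-0.62, -0.68, 0.39],[0.15, 0.39, 0.91]] @ diag([2.3269053214708846, 0.5516421757076913, 0.2991697426060349]) @ [[0.70, 0.46, 0.54], [-0.71, 0.37, 0.61], [0.08, -0.81, 0.58]]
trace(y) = -1.92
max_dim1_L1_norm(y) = 2.96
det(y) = 0.38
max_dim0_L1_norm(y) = 2.37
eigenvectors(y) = [[0.83,0.56,-0.17], [0.56,-0.83,-0.5], [-0.05,-0.05,0.85]]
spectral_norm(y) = 2.33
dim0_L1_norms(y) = [2.37, 1.57, 2.21]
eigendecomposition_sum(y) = [[-1.37, -0.87, -0.79], [-0.92, -0.59, -0.54], [0.08, 0.05, 0.04]] + [[-0.13, 0.21, 0.10], [0.20, -0.31, -0.14], [0.01, -0.02, -0.01]] + [[-0.01, 0.00, -0.09], [-0.02, 0.00, -0.26], [0.03, -0.01, 0.44]]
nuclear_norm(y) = 3.18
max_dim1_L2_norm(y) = 1.83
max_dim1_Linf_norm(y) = 1.51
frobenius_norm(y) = 2.41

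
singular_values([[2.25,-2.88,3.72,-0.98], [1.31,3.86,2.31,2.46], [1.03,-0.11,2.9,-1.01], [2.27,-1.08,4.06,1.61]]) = [7.67, 5.46, 1.8, 0.36]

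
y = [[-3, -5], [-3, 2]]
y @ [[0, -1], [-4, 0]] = [[20, 3], [-8, 3]]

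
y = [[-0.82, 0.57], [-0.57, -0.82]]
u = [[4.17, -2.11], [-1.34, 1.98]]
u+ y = [[3.35, -1.54], [-1.91, 1.16]]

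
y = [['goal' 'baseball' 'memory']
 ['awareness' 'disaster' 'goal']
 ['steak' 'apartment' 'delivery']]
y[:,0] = ['goal', 'awareness', 'steak']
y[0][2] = 'memory'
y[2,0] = 'steak'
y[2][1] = 'apartment'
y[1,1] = 'disaster'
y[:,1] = ['baseball', 'disaster', 'apartment']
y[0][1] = 'baseball'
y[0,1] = 'baseball'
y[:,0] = ['goal', 'awareness', 'steak']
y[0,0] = 'goal'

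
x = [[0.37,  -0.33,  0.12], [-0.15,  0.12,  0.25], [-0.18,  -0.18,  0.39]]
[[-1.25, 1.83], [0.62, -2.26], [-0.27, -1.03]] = x@[[-0.61, 0.72], [3.30, -6.69], [0.55, -5.39]]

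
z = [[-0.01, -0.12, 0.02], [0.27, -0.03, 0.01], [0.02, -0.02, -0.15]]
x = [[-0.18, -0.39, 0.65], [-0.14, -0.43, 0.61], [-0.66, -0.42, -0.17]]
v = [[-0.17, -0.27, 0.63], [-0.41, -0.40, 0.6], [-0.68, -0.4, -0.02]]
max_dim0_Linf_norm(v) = 0.68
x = v + z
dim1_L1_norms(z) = [0.15, 0.31, 0.19]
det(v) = 0.00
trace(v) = -0.59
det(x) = -0.04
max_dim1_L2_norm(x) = 0.8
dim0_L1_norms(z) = [0.3, 0.17, 0.18]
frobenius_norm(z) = 0.33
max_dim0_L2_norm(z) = 0.27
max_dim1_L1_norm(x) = 1.25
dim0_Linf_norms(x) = [0.66, 0.43, 0.65]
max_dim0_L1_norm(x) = 1.43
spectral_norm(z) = 0.27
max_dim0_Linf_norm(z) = 0.27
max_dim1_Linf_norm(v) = 0.68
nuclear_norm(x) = 1.92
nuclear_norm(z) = 0.55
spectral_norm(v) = 1.19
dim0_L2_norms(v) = [0.81, 0.63, 0.87]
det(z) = -0.01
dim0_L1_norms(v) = [1.26, 1.07, 1.25]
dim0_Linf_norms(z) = [0.27, 0.12, 0.15]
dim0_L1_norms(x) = [0.98, 1.24, 1.43]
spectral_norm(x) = 1.13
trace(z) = -0.19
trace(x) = -0.78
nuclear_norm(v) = 1.82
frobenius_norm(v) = 1.35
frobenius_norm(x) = 1.35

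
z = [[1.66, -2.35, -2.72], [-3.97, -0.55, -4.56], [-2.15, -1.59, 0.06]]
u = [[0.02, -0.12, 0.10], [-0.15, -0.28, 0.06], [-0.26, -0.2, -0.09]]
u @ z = [[0.29, -0.14, 0.5], [0.73, 0.41, 1.69], [0.56, 0.86, 1.61]]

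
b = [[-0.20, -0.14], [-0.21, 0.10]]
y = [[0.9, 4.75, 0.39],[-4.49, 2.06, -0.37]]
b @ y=[[0.45, -1.24, -0.03], [-0.64, -0.79, -0.12]]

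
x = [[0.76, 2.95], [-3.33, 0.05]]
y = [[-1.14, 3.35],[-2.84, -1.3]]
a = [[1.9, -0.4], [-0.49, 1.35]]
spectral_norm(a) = 2.15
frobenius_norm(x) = 4.51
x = a + y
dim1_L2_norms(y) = [3.54, 3.12]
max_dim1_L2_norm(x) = 3.33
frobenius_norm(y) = 4.72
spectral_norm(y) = 3.59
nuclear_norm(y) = 6.65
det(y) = 11.00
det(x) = 9.86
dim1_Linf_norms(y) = [3.35, 2.84]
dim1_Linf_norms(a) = [1.9, 1.35]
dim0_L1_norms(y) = [3.98, 4.65]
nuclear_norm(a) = 3.25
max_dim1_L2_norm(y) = 3.54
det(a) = 2.37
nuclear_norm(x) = 6.33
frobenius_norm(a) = 2.42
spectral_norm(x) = 3.57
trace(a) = 3.25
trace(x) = 0.81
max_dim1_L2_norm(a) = 1.94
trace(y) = -2.44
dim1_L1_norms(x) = [3.71, 3.38]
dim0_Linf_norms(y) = [2.84, 3.35]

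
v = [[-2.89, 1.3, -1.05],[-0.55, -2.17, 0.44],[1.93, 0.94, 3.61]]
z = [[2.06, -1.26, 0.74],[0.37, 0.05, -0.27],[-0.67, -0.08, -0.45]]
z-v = [[4.95, -2.56, 1.79], [0.92, 2.22, -0.71], [-2.60, -1.02, -4.06]]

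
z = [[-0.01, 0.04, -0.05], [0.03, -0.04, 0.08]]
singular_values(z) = [0.11, 0.01]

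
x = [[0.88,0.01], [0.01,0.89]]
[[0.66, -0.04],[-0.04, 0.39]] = x @ [[0.75, -0.05],[-0.05, 0.44]]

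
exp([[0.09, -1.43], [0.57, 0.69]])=[[0.58, -1.87], [0.74, 1.36]]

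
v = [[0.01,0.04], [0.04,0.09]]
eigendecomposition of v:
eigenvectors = [[-0.92, -0.38], [0.38, -0.92]]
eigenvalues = [-0.01, 0.11]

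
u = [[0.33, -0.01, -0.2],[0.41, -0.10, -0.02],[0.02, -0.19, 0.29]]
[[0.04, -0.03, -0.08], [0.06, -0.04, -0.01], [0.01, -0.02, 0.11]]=u@ [[0.13, -0.04, 0.01], [-0.04, 0.21, 0.06], [0.01, 0.06, 0.43]]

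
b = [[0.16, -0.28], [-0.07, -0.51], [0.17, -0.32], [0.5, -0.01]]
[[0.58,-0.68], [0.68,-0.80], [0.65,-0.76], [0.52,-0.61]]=b @[[1.01, -1.19], [-1.48, 1.74]]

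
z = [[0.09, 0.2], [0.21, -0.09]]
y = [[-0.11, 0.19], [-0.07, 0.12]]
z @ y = [[-0.02, 0.04], [-0.02, 0.03]]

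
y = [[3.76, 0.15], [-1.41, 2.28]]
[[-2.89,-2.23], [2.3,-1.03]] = y @ [[-0.79,-0.56], [0.52,-0.80]]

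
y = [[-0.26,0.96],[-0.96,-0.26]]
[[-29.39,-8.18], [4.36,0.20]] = y @ [[3.49, 1.96], [-29.67, -7.99]]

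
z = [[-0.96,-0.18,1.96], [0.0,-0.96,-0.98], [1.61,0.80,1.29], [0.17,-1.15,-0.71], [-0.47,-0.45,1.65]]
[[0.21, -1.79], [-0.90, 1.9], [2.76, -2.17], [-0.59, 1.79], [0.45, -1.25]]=z @ [[1.06, -0.06], [0.27, -0.93], [0.65, -1.03]]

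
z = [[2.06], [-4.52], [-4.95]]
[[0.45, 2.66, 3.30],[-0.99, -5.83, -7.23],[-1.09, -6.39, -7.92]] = z @ [[0.22, 1.29, 1.6]]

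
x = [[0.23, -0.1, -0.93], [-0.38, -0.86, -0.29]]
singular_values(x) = [1.1, 0.82]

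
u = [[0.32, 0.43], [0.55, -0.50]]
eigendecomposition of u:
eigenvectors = [[0.89, -0.38], [0.47, 0.92]]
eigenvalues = [0.55, -0.73]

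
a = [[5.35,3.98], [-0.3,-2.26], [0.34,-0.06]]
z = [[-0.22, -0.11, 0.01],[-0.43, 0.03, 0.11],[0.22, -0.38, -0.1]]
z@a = [[-1.14, -0.63],[-2.27, -1.79],[1.26, 1.74]]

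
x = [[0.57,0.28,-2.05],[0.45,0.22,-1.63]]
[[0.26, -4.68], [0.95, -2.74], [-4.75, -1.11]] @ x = [[-1.96, -0.96, 7.10], [-0.69, -0.34, 2.52], [-3.21, -1.57, 11.55]]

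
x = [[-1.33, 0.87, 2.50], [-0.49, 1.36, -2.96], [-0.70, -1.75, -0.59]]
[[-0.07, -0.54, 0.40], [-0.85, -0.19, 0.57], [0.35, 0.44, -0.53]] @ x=[[0.08, -1.50, 1.19], [0.82, -2.00, -1.9], [-0.31, 1.83, -0.11]]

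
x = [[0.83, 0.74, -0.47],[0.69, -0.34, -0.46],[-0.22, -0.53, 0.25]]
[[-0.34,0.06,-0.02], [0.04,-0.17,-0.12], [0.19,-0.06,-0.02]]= x @[[-0.16, -0.00, -0.1], [-0.33, 0.22, 0.10], [-0.08, 0.21, 0.03]]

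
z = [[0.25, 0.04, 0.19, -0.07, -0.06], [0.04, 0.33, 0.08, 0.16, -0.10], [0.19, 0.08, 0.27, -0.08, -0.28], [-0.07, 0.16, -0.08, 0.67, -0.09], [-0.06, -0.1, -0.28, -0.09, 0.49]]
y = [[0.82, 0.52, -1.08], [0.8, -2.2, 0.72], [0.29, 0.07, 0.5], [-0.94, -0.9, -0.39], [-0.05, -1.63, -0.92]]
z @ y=[[0.36,  0.22,  -0.06], [0.17,  -0.68,  0.26], [0.39,  0.47,  0.28], [-0.58,  -0.85,  -0.03], [-0.15,  -0.55,  -0.56]]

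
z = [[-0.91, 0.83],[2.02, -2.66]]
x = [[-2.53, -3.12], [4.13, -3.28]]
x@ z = [[-4.00,6.2], [-10.38,12.15]]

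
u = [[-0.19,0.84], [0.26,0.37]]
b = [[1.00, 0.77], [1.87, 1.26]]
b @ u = [[0.01, 1.12], [-0.03, 2.04]]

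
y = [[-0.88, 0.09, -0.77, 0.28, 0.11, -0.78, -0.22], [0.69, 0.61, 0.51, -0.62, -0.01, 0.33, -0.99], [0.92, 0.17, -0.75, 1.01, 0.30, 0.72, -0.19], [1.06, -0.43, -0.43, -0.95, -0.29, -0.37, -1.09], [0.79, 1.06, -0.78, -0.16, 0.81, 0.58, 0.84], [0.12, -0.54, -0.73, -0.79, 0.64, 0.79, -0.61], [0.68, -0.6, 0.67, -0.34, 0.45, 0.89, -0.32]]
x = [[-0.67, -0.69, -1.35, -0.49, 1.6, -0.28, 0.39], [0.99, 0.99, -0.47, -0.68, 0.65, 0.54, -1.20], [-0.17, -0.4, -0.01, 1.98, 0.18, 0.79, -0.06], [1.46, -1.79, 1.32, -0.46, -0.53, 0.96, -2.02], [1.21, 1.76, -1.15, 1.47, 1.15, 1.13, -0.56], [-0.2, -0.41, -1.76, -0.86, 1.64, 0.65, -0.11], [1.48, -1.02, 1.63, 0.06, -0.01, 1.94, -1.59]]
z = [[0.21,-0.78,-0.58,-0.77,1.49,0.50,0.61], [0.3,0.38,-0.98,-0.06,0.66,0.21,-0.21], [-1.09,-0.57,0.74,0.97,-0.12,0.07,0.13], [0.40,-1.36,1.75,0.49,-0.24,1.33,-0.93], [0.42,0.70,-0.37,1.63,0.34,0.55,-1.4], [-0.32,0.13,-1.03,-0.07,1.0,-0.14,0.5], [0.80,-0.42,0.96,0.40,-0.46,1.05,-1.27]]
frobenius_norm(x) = 7.63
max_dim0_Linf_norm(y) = 1.09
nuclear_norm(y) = 10.83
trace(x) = 0.06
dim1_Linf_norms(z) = [1.49, 0.98, 1.09, 1.75, 1.63, 1.03, 1.27]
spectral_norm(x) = 5.09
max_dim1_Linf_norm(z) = 1.75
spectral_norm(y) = 2.78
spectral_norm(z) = 3.94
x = z + y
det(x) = 16.85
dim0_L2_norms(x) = [2.7, 3.02, 3.3, 2.78, 2.7, 2.72, 2.92]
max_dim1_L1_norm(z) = 6.5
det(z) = -0.00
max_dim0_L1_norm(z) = 6.41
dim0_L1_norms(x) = [6.18, 7.06, 7.69, 6.0, 5.76, 6.29, 5.93]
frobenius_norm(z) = 5.51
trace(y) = -0.69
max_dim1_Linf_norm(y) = 1.09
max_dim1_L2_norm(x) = 3.55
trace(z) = 0.75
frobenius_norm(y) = 4.59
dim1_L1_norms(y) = [3.13, 3.76, 4.06, 4.62, 5.02, 4.22, 3.95]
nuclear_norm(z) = 10.73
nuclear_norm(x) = 16.14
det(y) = 5.87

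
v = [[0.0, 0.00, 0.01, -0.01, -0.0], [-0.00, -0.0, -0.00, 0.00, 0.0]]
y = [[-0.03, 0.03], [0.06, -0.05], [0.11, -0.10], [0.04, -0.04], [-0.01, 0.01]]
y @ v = [[0.00, 0.0, -0.00, 0.00, 0.0], [0.0, 0.00, 0.0, -0.0, 0.00], [0.00, 0.0, 0.00, -0.0, 0.00], [0.00, 0.00, 0.0, -0.0, 0.00], [0.00, 0.0, -0.0, 0.00, 0.00]]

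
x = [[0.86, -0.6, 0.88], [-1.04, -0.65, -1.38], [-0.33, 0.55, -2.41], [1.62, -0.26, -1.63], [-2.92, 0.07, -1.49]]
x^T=[[0.86,-1.04,-0.33,1.62,-2.92], [-0.6,-0.65,0.55,-0.26,0.07], [0.88,-1.38,-2.41,-1.63,-1.49]]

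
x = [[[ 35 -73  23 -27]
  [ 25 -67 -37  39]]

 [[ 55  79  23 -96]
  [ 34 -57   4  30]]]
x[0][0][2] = 23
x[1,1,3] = 30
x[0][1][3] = 39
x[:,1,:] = [[25, -67, -37, 39], [34, -57, 4, 30]]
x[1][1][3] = 30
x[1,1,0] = 34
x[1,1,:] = [34, -57, 4, 30]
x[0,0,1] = -73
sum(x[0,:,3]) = 12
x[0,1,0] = 25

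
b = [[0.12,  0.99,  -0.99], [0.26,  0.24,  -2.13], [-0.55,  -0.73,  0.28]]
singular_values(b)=[2.52, 1.02, 0.38]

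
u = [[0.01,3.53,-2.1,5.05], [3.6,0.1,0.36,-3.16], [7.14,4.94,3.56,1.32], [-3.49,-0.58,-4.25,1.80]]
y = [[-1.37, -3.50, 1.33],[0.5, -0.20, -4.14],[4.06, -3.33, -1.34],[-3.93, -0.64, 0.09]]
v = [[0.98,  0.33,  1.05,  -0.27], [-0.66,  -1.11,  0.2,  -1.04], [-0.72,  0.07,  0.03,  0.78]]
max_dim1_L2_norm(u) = 9.48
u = y @ v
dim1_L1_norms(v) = [2.63, 3.01, 1.6]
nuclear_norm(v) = 4.07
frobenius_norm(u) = 13.75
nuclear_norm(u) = 21.53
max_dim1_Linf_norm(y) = 4.14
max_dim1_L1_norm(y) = 8.73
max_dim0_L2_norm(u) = 8.72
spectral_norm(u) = 10.97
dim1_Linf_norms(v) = [1.05, 1.11, 0.78]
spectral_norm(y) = 6.41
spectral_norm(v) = 1.76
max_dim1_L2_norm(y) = 5.42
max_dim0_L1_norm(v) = 2.36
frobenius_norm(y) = 8.86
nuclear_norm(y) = 15.02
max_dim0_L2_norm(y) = 5.84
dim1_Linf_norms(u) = [5.05, 3.6, 7.14, 4.25]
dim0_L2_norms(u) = [8.72, 6.1, 5.94, 6.36]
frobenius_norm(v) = 2.48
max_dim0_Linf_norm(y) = 4.14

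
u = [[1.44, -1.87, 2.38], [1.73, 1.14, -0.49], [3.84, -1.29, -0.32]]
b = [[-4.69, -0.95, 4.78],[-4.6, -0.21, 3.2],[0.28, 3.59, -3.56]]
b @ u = [[9.96,  1.52,  -12.23], [5.30,  4.23,  -11.87], [-7.06,  8.16,  0.05]]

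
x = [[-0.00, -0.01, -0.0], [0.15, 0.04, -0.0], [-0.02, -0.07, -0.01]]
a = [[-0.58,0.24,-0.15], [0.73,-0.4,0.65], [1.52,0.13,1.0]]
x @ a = [[-0.01, 0.00, -0.01], [-0.06, 0.02, 0.00], [-0.05, 0.02, -0.05]]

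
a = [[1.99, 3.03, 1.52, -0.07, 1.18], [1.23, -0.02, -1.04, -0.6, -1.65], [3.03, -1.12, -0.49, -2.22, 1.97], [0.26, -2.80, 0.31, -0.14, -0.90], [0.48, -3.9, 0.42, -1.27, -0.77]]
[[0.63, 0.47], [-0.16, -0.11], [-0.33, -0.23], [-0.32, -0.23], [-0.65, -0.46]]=a @ [[0.08, 0.06], [0.11, 0.08], [0.08, 0.06], [0.21, 0.15], [0.03, 0.02]]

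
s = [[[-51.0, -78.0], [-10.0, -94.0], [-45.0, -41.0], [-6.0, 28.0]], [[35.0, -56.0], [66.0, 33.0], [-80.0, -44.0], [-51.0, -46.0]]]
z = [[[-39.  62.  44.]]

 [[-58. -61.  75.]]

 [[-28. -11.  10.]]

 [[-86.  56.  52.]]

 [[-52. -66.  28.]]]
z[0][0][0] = -39.0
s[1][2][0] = -80.0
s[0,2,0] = -45.0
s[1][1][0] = 66.0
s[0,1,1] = -94.0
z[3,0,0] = -86.0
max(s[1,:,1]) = 33.0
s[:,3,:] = [[-6.0, 28.0], [-51.0, -46.0]]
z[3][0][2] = 52.0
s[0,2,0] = -45.0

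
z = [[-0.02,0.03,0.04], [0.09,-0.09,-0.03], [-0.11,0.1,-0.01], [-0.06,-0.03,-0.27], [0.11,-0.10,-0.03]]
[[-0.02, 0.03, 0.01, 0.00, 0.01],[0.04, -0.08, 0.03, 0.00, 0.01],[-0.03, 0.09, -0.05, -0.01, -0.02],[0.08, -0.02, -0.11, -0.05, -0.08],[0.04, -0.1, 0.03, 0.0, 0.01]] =z@[[0.21, -0.44, 0.42, -0.32, 0.17], [-0.12, 0.44, 0.03, -0.47, -0.01], [-0.33, 0.13, 0.32, 0.31, 0.25]]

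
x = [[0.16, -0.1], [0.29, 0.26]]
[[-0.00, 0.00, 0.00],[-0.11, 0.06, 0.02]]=x @ [[-0.16, 0.10, 0.03], [-0.23, 0.13, 0.04]]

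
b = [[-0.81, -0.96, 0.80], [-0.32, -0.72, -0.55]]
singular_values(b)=[1.55, 0.86]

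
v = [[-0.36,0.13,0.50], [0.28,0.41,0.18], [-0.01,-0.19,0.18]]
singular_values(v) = [0.65, 0.53, 0.2]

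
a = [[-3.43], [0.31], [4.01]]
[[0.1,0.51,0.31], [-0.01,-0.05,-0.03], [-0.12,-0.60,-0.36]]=a @ [[-0.03,-0.15,-0.09]]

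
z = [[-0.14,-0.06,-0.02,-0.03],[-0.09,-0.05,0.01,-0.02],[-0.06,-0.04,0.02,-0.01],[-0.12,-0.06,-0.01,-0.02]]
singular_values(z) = [0.24, 0.03, 0.01, 0.0]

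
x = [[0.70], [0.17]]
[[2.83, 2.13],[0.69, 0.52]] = x @ [[4.05, 3.05]]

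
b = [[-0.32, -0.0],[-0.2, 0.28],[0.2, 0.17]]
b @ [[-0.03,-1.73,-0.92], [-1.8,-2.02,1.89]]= [[0.01, 0.55, 0.29], [-0.5, -0.22, 0.71], [-0.31, -0.69, 0.14]]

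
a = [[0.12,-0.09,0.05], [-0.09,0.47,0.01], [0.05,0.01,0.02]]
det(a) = -0.000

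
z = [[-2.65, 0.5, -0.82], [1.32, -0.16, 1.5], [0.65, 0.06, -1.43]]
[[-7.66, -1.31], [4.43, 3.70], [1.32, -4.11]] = z @ [[2.96,-0.29], [1.14,0.36], [0.47,2.76]]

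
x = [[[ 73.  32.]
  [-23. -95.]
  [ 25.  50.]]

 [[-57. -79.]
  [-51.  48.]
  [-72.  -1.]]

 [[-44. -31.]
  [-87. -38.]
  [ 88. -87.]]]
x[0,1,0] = -23.0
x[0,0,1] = 32.0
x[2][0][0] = -44.0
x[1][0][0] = -57.0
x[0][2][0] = 25.0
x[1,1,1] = 48.0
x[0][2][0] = 25.0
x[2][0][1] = -31.0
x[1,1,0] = -51.0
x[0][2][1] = 50.0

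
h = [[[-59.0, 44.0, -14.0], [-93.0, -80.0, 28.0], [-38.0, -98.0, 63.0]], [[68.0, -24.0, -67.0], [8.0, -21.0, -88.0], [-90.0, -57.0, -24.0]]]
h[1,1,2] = -88.0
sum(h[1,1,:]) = -101.0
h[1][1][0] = 8.0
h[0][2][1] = -98.0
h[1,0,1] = -24.0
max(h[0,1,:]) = 28.0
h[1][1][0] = 8.0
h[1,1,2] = -88.0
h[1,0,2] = -67.0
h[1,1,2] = -88.0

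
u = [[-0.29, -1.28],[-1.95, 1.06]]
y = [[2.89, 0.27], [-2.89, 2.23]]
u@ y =[[2.86, -2.93],[-8.70, 1.84]]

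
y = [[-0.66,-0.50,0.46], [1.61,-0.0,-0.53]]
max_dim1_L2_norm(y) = 1.69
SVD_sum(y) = [[-0.77, -0.10, 0.3], [1.55, 0.20, -0.61]] + [[0.11, -0.40, 0.16], [0.06, -0.2, 0.08]]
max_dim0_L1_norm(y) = 2.27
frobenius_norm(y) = 1.94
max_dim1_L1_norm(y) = 2.14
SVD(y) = [[-0.45,0.9], [0.90,0.45]] @ diag([1.8769583955505962, 0.4972194499133466]) @ [[0.92, 0.12, -0.36], [0.25, -0.9, 0.35]]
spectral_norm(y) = 1.88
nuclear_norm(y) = 2.37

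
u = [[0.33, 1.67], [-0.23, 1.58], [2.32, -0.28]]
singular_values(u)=[2.43, 2.23]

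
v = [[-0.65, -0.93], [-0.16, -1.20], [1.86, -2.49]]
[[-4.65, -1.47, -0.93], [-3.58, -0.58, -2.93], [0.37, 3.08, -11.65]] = v@ [[3.56, 1.95, -2.54], [2.51, 0.22, 2.78]]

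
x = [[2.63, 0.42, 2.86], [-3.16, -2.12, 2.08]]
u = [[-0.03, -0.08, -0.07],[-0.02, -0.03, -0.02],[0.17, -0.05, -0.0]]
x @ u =[[0.40,-0.37,-0.19], [0.49,0.21,0.26]]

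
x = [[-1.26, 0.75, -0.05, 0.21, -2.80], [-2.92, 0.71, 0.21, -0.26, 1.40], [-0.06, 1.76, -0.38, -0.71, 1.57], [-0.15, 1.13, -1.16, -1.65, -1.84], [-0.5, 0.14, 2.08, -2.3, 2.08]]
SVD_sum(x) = [[0.4, -0.12, -0.78, 0.69, -1.93], [-0.35, 0.10, 0.68, -0.59, 1.67], [-0.28, 0.08, 0.54, -0.47, 1.34], [0.25, -0.08, -0.49, 0.43, -1.21], [-0.6, 0.18, 1.17, -1.02, 2.88]] + [[-1.40, 1.01, -0.16, -0.79, -0.57], [-1.48, 1.06, -0.16, -0.84, -0.60], [-0.56, 0.40, -0.06, -0.32, -0.23], [-1.38, 0.99, -0.15, -0.78, -0.56], [-0.41, 0.29, -0.05, -0.23, -0.17]] + [[-0.28,-0.11,0.03,0.32,0.05],[-1.07,-0.41,0.09,1.2,0.19],[0.48,0.18,-0.04,-0.54,-0.09],[1.05,0.41,-0.09,-1.18,-0.19],[0.65,0.25,-0.06,-0.73,-0.12]] + [[-0.1, -0.38, 0.55, -0.21, -0.29], [0.04, 0.15, -0.22, 0.08, 0.12], [0.19, 0.77, -1.11, 0.43, 0.59], [0.03, 0.11, -0.15, 0.06, 0.08], [-0.16, -0.66, 0.94, -0.37, -0.51]] + [[0.12, 0.35, 0.32, 0.21, -0.05],[-0.07, -0.20, -0.18, -0.12, 0.03],[0.11, 0.32, 0.29, 0.19, -0.05],[-0.10, -0.3, -0.27, -0.18, 0.04],[0.03, 0.08, 0.07, 0.05, -0.01]]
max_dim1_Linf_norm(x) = 2.92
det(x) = 96.63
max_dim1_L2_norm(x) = 3.77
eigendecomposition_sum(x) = [[(0.16-0j),(-0.14-0j),(-0.6+0j),0.50+0.00j,-1.09-0.00j], [(-0.3+0j),0.27+0.00j,1.12-0.00j,-0.93-0.00j,(2.03+0j)], [-0.26+0.00j,(0.23+0j),0.97-0.00j,-0.80-0.00j,1.75+0.00j], [(0.11-0j),-0.10-0.00j,(-0.41+0j),0.34+0.00j,(-0.74-0j)], [-0.40+0.00j,0.35+0.00j,(1.47-0j),(-1.21-0j),2.66+0.00j]] + [[-0.24+0.49j,0.47-0.06j,-0.10+0.42j,(0.19-0.19j),(-0.34-0.08j)], [(-0.92-0.2j),(0.3+0.75j),-0.75+0.01j,(0.4+0.23j),-0.00-0.60j], [-0.47+0.47j,(0.56+0.11j),(-0.27+0.45j),(0.29-0.15j),-0.36-0.22j], [(-0.39+0.06j),(0.22+0.25j),(-0.29+0.11j),0.19+0.03j,-0.09-0.23j], [0.17-0.14j,-0.18-0.06j,(0.1-0.13j),-0.10+0.04j,(0.11+0.09j)]] + [[-0.24-0.49j, (0.47+0.06j), -0.10-0.42j, (0.19+0.19j), -0.34+0.08j], [-0.92+0.20j, 0.30-0.75j, -0.75-0.01j, (0.4-0.23j), -0.00+0.60j], [(-0.47-0.47j), (0.56-0.11j), (-0.27-0.45j), (0.29+0.15j), (-0.36+0.22j)], [-0.39-0.06j, (0.22-0.25j), -0.29-0.11j, (0.19-0.03j), (-0.09+0.23j)], [0.17+0.14j, (-0.18+0.06j), 0.10+0.13j, (-0.1-0.04j), 0.11-0.09j]] + [[(-0.47+0.44j), (-0.02+0.37j), 0.38-0.24j, (-0.33-0.95j), (-0.52-0.21j)],  [(-0.38+0.22j), (-0.07+0.24j), (0.29-0.1j), (-0.07-0.69j), (-0.31-0.22j)],  [(0.57-0.08j), 0.21-0.26j, (-0.4-0.02j), -0.25+0.87j, 0.27+0.42j],  [0.26+0.71j, (0.39+0.19j), (-0.09-0.52j), -1.18-0.08j, -0.46+0.46j],  [-0.22+0.40j, 0.07+0.25j, 0.20-0.25j, -0.44-0.57j, -0.40-0.02j]] + [[-0.47-0.44j, (-0.02-0.37j), (0.38+0.24j), -0.33+0.95j, -0.52+0.21j], [-0.38-0.22j, (-0.07-0.24j), (0.29+0.1j), -0.07+0.69j, (-0.31+0.22j)], [0.57+0.08j, (0.21+0.26j), -0.40+0.02j, -0.25-0.87j, (0.27-0.42j)], [(0.26-0.71j), 0.39-0.19j, (-0.09+0.52j), (-1.18+0.08j), (-0.46-0.46j)], [(-0.22-0.4j), 0.07-0.25j, (0.2+0.25j), (-0.44+0.57j), -0.40+0.02j]]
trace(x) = -0.50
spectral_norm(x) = 4.92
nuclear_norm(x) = 14.36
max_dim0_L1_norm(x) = 9.69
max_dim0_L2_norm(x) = 4.47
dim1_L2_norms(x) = [3.17, 3.33, 2.49, 2.96, 3.77]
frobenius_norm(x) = 7.09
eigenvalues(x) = [(4.4+0j), (0.07+1.81j), (0.07-1.81j), (-2.52+0.56j), (-2.52-0.56j)]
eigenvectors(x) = [[-0.27+0.00j, (0.1-0.39j), (0.1+0.39j), (0.19+0.45j), (0.19-0.45j)],  [(0.51+0j), (0.7+0j), (0.7-0j), 0.06+0.33j, 0.06-0.33j],  [(0.44+0j), 0.26-0.41j, 0.26+0.41j, 0.09-0.43j, (0.09+0.43j)],  [(-0.18+0j), 0.27-0.10j, 0.27+0.10j, (0.58+0j), (0.58-0j)],  [(0.67+0j), -0.10+0.12j, (-0.1-0.12j), 0.23+0.26j, (0.23-0.26j)]]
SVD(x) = [[0.45, 0.55, 0.17, 0.35, -0.59],[-0.39, 0.58, 0.62, -0.14, 0.33],[-0.31, 0.22, -0.28, -0.70, -0.53],[0.29, 0.54, -0.61, -0.1, 0.5],[-0.68, 0.16, -0.38, 0.6, -0.13]] @ diag([4.9169090474977954, 3.6292955481582525, 2.699055182183003, 2.204016492503803, 0.9102920778823306]) @ [[0.18,-0.05,-0.35,0.31,-0.86], [-0.70,0.51,-0.08,-0.4,-0.29], [-0.64,-0.25,0.06,0.72,0.11], [-0.12,-0.5,0.72,-0.28,-0.38], [-0.22,-0.66,-0.60,-0.39,0.1]]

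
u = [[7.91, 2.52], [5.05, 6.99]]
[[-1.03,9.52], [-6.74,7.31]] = u @ [[0.23, 1.13], [-1.13, 0.23]]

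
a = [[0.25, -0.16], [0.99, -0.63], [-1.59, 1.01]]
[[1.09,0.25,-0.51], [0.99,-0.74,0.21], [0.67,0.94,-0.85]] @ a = [[1.33,-0.85], [-0.82,0.52], [2.45,-1.56]]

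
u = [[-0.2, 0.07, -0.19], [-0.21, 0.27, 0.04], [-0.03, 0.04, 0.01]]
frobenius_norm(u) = 0.45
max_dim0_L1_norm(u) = 0.44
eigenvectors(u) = [[-0.09, -0.91, -0.65],  [-0.98, -0.42, -0.58],  [-0.15, -0.06, 0.48]]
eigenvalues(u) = [0.26, -0.18, 0.0]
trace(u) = 0.08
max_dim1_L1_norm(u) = 0.52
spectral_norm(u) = 0.40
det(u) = -0.00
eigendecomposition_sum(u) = [[-0.01, 0.02, 0.01], [-0.12, 0.25, 0.13], [-0.02, 0.04, 0.02]] + [[-0.19, 0.05, -0.20], [-0.09, 0.02, -0.09], [-0.01, 0.00, -0.01]] + [[-0.00, 0.0, -0.0],[-0.0, 0.0, -0.00],[0.00, -0.00, 0.0]]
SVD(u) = [[-0.57, 0.82, 0.02], [-0.81, -0.56, -0.15], [-0.12, -0.1, 0.99]] @ diag([0.39807355903364516, 0.20913153445797827, 0.0012012050359980675]) @ [[0.72, -0.66, 0.19], [-0.21, -0.47, -0.86], [-0.66, -0.58, 0.48]]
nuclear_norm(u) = 0.61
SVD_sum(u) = [[-0.16, 0.15, -0.04], [-0.23, 0.21, -0.06], [-0.03, 0.03, -0.01]] + [[-0.04, -0.08, -0.15], [0.02, 0.06, 0.1], [0.0, 0.01, 0.02]] + [[-0.00, -0.00, 0.0], [0.00, 0.00, -0.00], [-0.00, -0.0, 0.00]]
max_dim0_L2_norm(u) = 0.29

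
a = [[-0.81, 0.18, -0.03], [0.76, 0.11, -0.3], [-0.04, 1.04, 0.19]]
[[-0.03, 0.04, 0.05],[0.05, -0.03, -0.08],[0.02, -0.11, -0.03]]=a @ [[0.05, -0.07, -0.07], [0.03, -0.09, -0.04], [-0.03, -0.1, 0.07]]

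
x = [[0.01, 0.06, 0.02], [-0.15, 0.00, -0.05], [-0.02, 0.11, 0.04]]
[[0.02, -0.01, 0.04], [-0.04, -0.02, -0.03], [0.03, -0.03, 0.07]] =x @ [[0.16, 0.18, 0.11], [0.16, -0.17, 0.53], [0.42, -0.14, 0.27]]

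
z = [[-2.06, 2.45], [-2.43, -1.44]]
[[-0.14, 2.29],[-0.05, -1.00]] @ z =[[-5.28, -3.64],[2.53, 1.32]]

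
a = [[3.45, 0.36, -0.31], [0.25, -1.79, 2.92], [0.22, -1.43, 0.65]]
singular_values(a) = [3.72, 3.45, 0.82]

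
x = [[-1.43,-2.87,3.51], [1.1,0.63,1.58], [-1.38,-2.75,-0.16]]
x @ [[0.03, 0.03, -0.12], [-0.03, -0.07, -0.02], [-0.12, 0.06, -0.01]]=[[-0.38, 0.37, 0.19], [-0.18, 0.08, -0.16], [0.06, 0.14, 0.22]]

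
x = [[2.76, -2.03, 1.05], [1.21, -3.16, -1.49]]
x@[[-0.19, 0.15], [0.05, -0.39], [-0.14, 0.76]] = [[-0.77, 2.0], [-0.18, 0.28]]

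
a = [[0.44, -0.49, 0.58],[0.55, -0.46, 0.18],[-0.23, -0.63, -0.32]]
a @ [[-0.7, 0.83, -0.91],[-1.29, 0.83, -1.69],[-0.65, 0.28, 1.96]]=[[-0.05, 0.12, 1.56], [0.09, 0.13, 0.63], [1.18, -0.80, 0.65]]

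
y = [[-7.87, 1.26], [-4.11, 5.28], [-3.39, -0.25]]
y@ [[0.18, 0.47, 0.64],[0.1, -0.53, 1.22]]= [[-1.29, -4.37, -3.50], [-0.21, -4.73, 3.81], [-0.64, -1.46, -2.47]]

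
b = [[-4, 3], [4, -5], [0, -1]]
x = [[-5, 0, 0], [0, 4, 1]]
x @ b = [[20, -15], [16, -21]]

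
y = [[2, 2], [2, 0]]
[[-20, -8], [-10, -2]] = y@ [[-5, -1], [-5, -3]]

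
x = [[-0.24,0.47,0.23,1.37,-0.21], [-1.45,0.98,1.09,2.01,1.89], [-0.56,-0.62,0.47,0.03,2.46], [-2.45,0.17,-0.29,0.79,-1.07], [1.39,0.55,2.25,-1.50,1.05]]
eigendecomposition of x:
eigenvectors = [[0.04+0.00j,(-0.41+0.16j),-0.41-0.16j,0.01+0.00j,(0.06+0j)], [(-0.53+0j),-0.63+0.00j,(-0.63-0j),-0.87+0.00j,(-0.28+0j)], [-0.45+0.00j,(0.12-0.36j),(0.12+0.36j),0.40+0.00j,-0.68+0.00j], [(0.25+0j),(-0.27-0.4j),-0.27+0.40j,0.21+0.00j,(0.23+0j)], [(-0.67+0j),0.04+0.12j,(0.04-0.12j),(-0.21+0j),0.63+0.00j]]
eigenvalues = [(3.46+0j), (0.57+1.91j), (0.57-1.91j), (0.5+0j), (-2.04+0j)]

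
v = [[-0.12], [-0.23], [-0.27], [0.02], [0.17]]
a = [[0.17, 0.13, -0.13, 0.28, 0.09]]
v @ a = [[-0.02, -0.02, 0.02, -0.03, -0.01], [-0.04, -0.03, 0.03, -0.06, -0.02], [-0.05, -0.04, 0.04, -0.08, -0.02], [0.00, 0.0, -0.0, 0.01, 0.0], [0.03, 0.02, -0.02, 0.05, 0.02]]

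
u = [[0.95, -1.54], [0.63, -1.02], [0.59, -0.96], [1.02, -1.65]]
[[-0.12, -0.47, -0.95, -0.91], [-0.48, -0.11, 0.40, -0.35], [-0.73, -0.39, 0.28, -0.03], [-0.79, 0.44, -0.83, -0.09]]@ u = [[-1.90, 3.08], [-0.65, 1.04], [-0.80, 1.30], [-1.05, 1.71]]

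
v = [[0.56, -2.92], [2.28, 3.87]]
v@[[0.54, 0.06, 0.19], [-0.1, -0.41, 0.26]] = [[0.59, 1.23, -0.65], [0.84, -1.45, 1.44]]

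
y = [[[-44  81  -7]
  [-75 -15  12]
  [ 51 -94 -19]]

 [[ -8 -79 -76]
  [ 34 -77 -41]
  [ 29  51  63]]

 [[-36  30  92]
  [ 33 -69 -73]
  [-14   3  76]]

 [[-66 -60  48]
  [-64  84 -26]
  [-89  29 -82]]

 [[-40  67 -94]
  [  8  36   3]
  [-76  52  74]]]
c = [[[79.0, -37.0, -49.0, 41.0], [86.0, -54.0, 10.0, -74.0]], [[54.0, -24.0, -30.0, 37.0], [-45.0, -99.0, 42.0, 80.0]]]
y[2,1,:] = [33, -69, -73]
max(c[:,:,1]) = -24.0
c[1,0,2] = -30.0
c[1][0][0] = 54.0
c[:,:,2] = [[-49.0, 10.0], [-30.0, 42.0]]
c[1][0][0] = 54.0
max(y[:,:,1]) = 84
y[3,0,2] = 48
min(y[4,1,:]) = 3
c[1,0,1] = -24.0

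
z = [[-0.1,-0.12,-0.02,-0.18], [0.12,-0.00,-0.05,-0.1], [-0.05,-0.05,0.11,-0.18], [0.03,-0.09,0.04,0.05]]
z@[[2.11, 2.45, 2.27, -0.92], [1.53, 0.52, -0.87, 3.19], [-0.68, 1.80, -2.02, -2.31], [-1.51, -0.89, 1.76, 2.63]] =[[-0.11, -0.18, -0.40, -0.72], [0.44, 0.29, 0.2, -0.26], [0.01, 0.21, -0.61, -0.84], [-0.18, 0.05, 0.15, -0.28]]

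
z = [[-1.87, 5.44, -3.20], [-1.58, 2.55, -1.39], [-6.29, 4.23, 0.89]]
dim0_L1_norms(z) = [9.74, 12.22, 5.48]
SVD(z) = [[-0.6, -0.7, -0.38],[-0.33, -0.21, 0.92],[-0.73, 0.68, -0.10]] @ diag([9.666657739044657, 4.360006080162594, 0.23806540511630728]) @ [[0.64, -0.74, 0.18], [-0.60, -0.34, 0.72], [-0.48, -0.57, -0.67]]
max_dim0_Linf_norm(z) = 6.29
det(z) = 10.03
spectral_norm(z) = 9.67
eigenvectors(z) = [[0.55+0.00j, (-0.56+0.03j), (-0.56-0.03j)], [0.15+0.00j, -0.46-0.06j, (-0.46+0.06j)], [(-0.82+0j), (-0.69+0j), -0.69-0.00j]]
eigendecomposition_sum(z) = [[(1.58+0j), (0.69+0j), -1.74+0.00j], [0.43+0.00j, (0.19+0j), -0.47+0.00j], [(-2.35+0j), -1.03+0.00j, (2.59-0j)]] + [[(-1.73-2.75j), 2.37+5.15j, (-0.73-0.92j)], [(-1-2.49j), 1.18+4.54j, -0.46-0.85j], [(-1.97-3.5j), 2.63+6.49j, -0.85-1.18j]] + [[-1.73+2.75j, (2.37-5.15j), (-0.73+0.92j)], [-1.00+2.49j, (1.18-4.54j), (-0.46+0.85j)], [(-1.97+3.5j), (2.63-6.49j), -0.85+1.18j]]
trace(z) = 1.57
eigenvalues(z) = [(4.35+0j), (-1.39+0.61j), (-1.39-0.61j)]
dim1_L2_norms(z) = [6.58, 3.31, 7.63]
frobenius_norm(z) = 10.61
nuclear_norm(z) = 14.26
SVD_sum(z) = [[-3.75,4.33,-1.05], [-2.04,2.35,-0.57], [-4.53,5.23,-1.26]] + [[1.84, 1.05, -2.21], [0.56, 0.32, -0.68], [-1.77, -1.02, 2.14]] + [[0.04, 0.05, 0.06],[-0.10, -0.13, -0.15],[0.01, 0.01, 0.02]]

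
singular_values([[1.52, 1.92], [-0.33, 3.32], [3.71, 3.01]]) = [5.79, 2.54]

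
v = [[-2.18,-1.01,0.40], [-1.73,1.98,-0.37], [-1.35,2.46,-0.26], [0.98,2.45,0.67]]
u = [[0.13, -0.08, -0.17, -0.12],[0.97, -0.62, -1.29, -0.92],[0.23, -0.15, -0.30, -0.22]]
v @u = [[-1.17, 0.74, 1.55, 1.1],  [1.61, -1.03, -2.15, -1.53],  [2.15, -1.38, -2.87, -2.04],  [2.66, -1.7, -3.53, -2.52]]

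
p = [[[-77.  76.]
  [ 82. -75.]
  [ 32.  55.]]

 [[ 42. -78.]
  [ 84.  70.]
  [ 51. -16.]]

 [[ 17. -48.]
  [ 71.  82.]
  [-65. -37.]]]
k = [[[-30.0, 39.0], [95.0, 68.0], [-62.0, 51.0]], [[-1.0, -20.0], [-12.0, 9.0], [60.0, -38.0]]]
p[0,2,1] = 55.0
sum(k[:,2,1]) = 13.0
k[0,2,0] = -62.0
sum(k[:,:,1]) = 109.0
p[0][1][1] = -75.0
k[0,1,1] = 68.0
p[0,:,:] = [[-77.0, 76.0], [82.0, -75.0], [32.0, 55.0]]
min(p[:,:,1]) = -78.0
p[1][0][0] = 42.0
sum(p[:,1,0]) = 237.0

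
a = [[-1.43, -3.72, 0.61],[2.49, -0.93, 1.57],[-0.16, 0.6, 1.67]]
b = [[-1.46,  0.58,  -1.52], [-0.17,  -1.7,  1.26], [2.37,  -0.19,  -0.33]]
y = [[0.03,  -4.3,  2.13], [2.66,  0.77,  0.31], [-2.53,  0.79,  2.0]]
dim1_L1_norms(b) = [3.56, 3.13, 2.89]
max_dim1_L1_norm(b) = 3.56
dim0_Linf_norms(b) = [2.37, 1.7, 1.52]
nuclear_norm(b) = 6.13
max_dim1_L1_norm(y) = 6.46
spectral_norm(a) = 4.05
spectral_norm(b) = 2.98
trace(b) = -3.49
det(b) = -5.64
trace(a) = -0.69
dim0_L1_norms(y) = [5.22, 5.86, 4.44]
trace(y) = 2.80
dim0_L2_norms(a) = [2.88, 3.88, 2.37]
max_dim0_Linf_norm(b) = 2.37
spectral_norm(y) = 4.87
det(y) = 34.91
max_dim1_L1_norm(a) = 5.76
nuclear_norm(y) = 10.57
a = y + b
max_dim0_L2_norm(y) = 4.44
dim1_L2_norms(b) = [2.19, 2.12, 2.4]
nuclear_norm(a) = 8.83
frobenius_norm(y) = 6.47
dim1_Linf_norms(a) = [3.72, 2.49, 1.67]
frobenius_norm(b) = 3.88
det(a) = 20.79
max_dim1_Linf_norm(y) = 4.3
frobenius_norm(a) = 5.38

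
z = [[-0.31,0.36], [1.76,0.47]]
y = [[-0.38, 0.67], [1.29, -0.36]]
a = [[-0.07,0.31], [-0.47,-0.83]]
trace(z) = 0.16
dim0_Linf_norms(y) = [1.29, 0.67]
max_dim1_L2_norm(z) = 1.82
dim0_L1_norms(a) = [0.54, 1.14]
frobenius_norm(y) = 1.54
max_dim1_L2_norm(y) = 1.34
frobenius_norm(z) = 1.88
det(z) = -0.78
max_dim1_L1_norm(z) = 2.23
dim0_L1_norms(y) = [1.67, 1.03]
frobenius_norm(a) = 1.01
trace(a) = -0.90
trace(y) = -0.74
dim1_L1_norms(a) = [0.38, 1.3]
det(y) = -0.73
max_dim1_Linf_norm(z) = 1.76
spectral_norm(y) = 1.46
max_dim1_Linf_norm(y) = 1.29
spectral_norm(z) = 1.83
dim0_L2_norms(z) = [1.79, 0.59]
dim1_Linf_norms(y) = [0.67, 1.29]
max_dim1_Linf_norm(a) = 0.83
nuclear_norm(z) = 2.26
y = a + z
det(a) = 0.20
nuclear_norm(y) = 1.96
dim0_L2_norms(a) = [0.48, 0.89]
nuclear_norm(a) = 1.19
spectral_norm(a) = 0.98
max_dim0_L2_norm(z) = 1.79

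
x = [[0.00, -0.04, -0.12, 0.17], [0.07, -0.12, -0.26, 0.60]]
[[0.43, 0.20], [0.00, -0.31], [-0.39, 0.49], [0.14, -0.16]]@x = [[0.01,-0.04,-0.1,0.19],  [-0.02,0.04,0.08,-0.19],  [0.03,-0.04,-0.08,0.23],  [-0.01,0.01,0.02,-0.07]]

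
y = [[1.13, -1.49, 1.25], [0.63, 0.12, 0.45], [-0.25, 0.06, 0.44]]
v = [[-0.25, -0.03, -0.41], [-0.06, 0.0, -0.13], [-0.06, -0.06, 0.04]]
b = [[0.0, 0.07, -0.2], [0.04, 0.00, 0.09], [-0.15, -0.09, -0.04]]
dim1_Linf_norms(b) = [0.2, 0.09, 0.15]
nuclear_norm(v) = 0.60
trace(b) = -0.04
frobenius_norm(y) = 2.44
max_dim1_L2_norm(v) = 0.48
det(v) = 0.00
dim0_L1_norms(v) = [0.37, 0.09, 0.58]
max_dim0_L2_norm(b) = 0.22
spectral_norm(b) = 0.23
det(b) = -0.00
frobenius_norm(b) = 0.29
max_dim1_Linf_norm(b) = 0.2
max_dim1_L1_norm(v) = 0.69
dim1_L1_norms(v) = [0.69, 0.19, 0.16]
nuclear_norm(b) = 0.42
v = y @ b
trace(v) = -0.21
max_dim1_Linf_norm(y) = 1.49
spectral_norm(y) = 2.31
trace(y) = 1.69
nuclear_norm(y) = 3.41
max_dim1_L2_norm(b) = 0.21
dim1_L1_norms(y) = [3.87, 1.2, 0.75]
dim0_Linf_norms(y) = [1.13, 1.49, 1.25]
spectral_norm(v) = 0.50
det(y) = 0.69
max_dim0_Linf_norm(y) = 1.49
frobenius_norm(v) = 0.51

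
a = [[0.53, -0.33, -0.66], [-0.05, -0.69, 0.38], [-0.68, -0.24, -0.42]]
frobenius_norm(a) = 1.46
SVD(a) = [[-0.97, 0.17, 0.19], [0.24, 0.33, 0.91], [0.10, 0.93, -0.36]] @ diag([0.9154982491232734, 0.8425076056802336, 0.7725567229810256]) @ [[-0.64, 0.14, 0.75], [-0.66, -0.6, -0.45], [0.39, -0.79, 0.48]]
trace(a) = -0.58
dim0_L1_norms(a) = [1.26, 1.26, 1.46]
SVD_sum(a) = [[0.57, -0.13, -0.67], [-0.14, 0.03, 0.17], [-0.06, 0.01, 0.07]] + [[-0.10, -0.09, -0.07], [-0.18, -0.17, -0.12], [-0.52, -0.47, -0.35]] + [[0.06, -0.12, 0.07],[0.27, -0.55, 0.34],[-0.11, 0.22, -0.13]]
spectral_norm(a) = 0.92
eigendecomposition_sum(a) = [[(0.7+0j),(-0.09+0j),(-0.38+0j)], [-0.10+0.00j,(0.01-0j),0.06+0.00j], [(-0.34+0j),(0.04-0j),(0.18+0j)]] + [[(-0.09+0.02j), -0.12-0.17j, -0.14+0.10j], [(0.03+0.17j), (-0.35+0.19j), 0.16+0.30j], [(-0.17+0j), -0.14-0.36j, -0.30+0.12j]] + [[(-0.09-0.02j), (-0.12+0.17j), -0.14-0.10j], [(0.03-0.17j), -0.35-0.19j, 0.16-0.30j], [(-0.17-0j), (-0.14+0.36j), -0.30-0.12j]]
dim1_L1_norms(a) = [1.52, 1.12, 1.34]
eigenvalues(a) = [(0.9+0j), (-0.74+0.34j), (-0.74-0.34j)]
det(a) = 0.60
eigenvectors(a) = [[0.89+0.00j,0.04+0.35j,(0.04-0.35j)], [(-0.13+0j),(0.68+0j),0.68-0.00j], [-0.43+0.00j,(-0.08+0.64j),(-0.08-0.64j)]]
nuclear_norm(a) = 2.53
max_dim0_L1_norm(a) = 1.46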